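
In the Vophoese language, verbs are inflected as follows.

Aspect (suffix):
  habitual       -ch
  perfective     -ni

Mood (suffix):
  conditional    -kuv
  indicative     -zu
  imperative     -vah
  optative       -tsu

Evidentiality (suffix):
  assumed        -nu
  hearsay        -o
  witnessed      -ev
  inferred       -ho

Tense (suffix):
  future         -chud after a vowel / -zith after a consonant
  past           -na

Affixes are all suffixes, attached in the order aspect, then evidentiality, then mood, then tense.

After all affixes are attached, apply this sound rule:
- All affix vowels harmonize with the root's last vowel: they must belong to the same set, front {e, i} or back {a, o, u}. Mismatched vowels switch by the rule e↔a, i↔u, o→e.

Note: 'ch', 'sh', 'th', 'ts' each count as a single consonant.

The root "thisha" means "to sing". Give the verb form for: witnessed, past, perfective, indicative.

thishanuavzuna

Attach aspect perfective -ni → thishani.
Attach evidentiality witnessed -ev → thishaniev.
Attach mood indicative -zu → thishanievzu.
Attach tense past -na → thishanievzuna.
Apply vowel harmony: thishanievzuna → thishanuavzuna.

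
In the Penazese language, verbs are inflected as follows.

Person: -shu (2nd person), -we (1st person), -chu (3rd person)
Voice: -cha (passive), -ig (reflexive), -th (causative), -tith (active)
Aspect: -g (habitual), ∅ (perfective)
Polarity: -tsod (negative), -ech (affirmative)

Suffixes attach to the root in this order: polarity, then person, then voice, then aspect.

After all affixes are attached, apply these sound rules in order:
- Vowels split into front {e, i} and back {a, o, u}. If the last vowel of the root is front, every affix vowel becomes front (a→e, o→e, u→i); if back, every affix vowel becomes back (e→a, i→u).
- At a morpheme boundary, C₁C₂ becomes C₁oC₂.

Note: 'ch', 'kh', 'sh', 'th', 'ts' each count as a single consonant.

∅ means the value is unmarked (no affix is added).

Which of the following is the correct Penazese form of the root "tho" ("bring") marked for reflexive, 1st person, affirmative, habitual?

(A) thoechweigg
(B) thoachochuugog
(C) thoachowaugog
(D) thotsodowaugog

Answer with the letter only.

C

Attach polarity affirmative -ech → thoech.
Attach person 1st person -we → thoechwe.
Attach voice reflexive -ig → thoechweig.
Attach aspect habitual -g → thoechweigg.
Apply vowel harmony: thoechweigg → thoachwaugg.
Apply epenthesis: thoachwaugg → thoachowaugog.
So the correct form is thoachowaugog, option (C).
(D) thotsodowaugog is wrong: it uses negative instead of affirmative for polarity.
(A) thoechweigg is wrong: it fails to apply the sound rule(s).
(B) thoachochuugog is wrong: it uses 3rd person instead of 1st person for person.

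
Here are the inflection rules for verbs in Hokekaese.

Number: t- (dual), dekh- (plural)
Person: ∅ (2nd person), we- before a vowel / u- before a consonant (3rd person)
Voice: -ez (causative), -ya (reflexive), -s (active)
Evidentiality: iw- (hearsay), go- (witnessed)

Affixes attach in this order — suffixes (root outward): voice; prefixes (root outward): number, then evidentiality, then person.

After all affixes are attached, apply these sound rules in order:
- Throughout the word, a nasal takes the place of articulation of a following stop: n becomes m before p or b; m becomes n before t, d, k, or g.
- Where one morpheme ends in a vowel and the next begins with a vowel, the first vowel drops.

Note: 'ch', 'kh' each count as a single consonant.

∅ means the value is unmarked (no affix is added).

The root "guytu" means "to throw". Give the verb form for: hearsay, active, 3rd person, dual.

Attach number dual t- → tguytu.
Attach evidentiality hearsay iw- → iwtguytu.
Attach voice active -s → iwtguytus.
Attach person 3rd person we- (before vowel 'i') → weiwtguytus.
Nasal assimilation: no change.
Apply vowel deletion: weiwtguytus → wiwtguytus.

wiwtguytus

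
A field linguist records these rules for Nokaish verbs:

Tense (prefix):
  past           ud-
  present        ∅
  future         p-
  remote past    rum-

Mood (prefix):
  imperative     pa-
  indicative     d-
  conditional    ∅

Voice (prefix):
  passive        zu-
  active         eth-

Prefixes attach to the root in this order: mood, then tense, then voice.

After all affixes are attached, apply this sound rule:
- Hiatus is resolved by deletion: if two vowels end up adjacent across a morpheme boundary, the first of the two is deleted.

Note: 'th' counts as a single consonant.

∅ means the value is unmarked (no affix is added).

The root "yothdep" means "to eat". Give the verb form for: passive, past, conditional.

mood = conditional: zero marking, form stays yothdep.
Attach tense past ud- → udyothdep.
Attach voice passive zu- → zuudyothdep.
Apply vowel deletion: zuudyothdep → zudyothdep.

zudyothdep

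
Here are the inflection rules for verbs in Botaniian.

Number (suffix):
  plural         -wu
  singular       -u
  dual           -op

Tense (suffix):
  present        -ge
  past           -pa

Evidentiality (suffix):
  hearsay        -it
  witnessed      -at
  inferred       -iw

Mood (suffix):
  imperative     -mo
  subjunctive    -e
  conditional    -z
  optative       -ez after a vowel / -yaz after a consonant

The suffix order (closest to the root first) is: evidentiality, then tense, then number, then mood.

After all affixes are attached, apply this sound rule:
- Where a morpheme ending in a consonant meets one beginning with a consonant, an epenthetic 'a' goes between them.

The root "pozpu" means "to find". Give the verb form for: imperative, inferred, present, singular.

pozpuiwageumo

Attach evidentiality inferred -iw → pozpuiw.
Attach tense present -ge → pozpuiwge.
Attach number singular -u → pozpuiwgeu.
Attach mood imperative -mo → pozpuiwgeumo.
Apply epenthesis: pozpuiwgeumo → pozpuiwageumo.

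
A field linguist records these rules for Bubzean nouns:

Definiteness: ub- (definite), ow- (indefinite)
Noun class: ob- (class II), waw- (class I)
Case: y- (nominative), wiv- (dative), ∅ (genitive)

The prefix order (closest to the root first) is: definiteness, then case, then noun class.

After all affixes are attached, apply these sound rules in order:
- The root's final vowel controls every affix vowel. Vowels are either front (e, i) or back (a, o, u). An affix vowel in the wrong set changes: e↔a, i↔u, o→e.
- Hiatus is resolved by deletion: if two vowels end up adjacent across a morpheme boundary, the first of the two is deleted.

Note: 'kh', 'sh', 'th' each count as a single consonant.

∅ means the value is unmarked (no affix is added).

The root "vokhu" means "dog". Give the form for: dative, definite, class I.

Attach definiteness definite ub- → ubvokhu.
Attach case dative wiv- → wivubvokhu.
Attach noun class class I waw- → wawwivubvokhu.
Apply vowel harmony: wawwivubvokhu → wawwuvubvokhu.
Vowel deletion: no change.

wawwuvubvokhu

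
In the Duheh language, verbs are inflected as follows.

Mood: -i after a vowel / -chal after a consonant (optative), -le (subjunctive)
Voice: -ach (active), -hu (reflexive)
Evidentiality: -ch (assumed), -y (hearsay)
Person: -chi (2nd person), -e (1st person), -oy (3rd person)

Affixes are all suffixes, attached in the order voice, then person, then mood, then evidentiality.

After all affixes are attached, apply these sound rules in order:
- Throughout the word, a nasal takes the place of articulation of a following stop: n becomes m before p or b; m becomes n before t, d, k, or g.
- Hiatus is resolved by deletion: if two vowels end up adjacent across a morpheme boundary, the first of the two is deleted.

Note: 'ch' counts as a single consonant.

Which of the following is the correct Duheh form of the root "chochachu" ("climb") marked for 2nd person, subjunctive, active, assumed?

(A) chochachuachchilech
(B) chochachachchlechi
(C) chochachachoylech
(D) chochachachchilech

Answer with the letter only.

Attach voice active -ach → chochachuach.
Attach person 2nd person -chi → chochachuachchi.
Attach mood subjunctive -le → chochachuachchile.
Attach evidentiality assumed -ch → chochachuachchilech.
Nasal assimilation: no change.
Apply vowel deletion: chochachuachchilech → chochachachchilech.
So the correct form is chochachachchilech, option (D).
(A) chochachuachchilech is wrong: it fails to apply the sound rule(s).
(B) chochachachchlechi is wrong: it has the affixes in the wrong order.
(C) chochachachoylech is wrong: it uses 3rd person instead of 2nd person for person.

D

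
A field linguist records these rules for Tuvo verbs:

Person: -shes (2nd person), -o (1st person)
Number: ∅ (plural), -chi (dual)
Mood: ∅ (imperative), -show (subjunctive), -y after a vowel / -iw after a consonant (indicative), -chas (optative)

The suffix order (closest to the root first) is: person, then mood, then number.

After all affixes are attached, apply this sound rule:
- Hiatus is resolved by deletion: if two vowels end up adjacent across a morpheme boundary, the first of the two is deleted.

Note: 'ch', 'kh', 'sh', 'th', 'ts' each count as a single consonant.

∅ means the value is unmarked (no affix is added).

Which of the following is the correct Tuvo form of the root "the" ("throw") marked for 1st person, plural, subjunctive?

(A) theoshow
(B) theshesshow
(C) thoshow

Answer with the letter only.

C

Attach person 1st person -o → theo.
Attach mood subjunctive -show → theoshow.
number = plural: zero marking, form stays theoshow.
Apply vowel deletion: theoshow → thoshow.
So the correct form is thoshow, option (C).
(A) theoshow is wrong: it fails to apply the sound rule(s).
(B) theshesshow is wrong: it uses 2nd person instead of 1st person for person.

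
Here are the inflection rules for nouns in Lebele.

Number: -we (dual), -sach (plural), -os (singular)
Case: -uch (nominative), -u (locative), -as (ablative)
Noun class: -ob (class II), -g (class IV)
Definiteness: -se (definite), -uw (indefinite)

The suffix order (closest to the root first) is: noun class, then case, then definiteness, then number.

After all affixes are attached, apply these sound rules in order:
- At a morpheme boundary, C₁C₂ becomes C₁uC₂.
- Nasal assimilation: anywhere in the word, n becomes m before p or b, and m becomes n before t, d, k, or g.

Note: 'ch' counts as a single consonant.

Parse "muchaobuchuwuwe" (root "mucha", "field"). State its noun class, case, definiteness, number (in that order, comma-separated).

Segment: mucha-ob-uch-uw-we.
noun class: -ob → class II.
case: -uch → nominative.
definiteness: -uw → indefinite.
number: -we → dual.

class II, nominative, indefinite, dual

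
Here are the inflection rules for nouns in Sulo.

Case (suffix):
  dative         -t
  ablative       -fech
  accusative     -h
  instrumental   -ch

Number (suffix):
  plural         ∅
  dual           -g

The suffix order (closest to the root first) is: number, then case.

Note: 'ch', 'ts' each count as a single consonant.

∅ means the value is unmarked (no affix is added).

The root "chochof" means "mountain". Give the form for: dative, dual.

Attach number dual -g → chochofg.
Attach case dative -t → chochofgt.

chochofgt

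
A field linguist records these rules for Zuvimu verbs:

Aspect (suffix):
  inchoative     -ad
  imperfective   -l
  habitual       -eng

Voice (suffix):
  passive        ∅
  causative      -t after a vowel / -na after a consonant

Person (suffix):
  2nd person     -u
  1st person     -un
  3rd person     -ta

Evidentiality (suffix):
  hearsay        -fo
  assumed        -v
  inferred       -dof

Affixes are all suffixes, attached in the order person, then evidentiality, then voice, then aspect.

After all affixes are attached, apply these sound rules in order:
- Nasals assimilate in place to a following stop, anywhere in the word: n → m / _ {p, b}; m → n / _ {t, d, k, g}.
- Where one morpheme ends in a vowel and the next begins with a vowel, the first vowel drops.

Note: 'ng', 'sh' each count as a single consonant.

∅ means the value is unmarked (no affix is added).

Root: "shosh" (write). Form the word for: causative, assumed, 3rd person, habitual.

shoshtavneng

Attach person 3rd person -ta → shoshta.
Attach evidentiality assumed -v → shoshtav.
Attach voice causative -na (after consonant 'v') → shoshtavna.
Attach aspect habitual -eng → shoshtavnaeng.
Nasal assimilation: no change.
Apply vowel deletion: shoshtavnaeng → shoshtavneng.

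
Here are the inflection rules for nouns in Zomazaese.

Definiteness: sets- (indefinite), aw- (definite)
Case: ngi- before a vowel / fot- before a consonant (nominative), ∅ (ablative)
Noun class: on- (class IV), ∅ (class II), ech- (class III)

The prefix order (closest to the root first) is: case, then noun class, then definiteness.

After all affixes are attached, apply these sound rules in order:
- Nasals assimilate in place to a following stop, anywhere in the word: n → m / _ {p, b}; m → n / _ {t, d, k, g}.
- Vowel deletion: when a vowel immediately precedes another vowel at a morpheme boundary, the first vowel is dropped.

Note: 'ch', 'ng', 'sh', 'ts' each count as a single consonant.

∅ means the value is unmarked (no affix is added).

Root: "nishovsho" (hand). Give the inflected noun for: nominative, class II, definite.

Attach case nominative fot- (before consonant 'n') → fotnishovsho.
noun class = class II: zero marking, form stays fotnishovsho.
Attach definiteness definite aw- → awfotnishovsho.
Nasal assimilation: no change.
Vowel deletion: no change.

awfotnishovsho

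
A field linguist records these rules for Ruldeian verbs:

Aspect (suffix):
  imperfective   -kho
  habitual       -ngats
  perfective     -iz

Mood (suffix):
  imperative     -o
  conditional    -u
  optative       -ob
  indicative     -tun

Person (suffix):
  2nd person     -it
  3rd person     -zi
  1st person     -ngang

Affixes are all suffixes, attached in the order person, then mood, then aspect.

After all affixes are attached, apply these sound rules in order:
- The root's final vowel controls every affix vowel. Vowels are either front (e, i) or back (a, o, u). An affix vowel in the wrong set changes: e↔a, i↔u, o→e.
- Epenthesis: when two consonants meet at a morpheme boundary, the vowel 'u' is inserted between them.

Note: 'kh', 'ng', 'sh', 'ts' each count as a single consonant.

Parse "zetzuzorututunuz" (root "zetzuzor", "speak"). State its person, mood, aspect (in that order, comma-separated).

Segment: zetzuzor-it-tun-iz.
person: -it → 2nd person.
mood: -tun → indicative.
aspect: -iz → perfective.

2nd person, indicative, perfective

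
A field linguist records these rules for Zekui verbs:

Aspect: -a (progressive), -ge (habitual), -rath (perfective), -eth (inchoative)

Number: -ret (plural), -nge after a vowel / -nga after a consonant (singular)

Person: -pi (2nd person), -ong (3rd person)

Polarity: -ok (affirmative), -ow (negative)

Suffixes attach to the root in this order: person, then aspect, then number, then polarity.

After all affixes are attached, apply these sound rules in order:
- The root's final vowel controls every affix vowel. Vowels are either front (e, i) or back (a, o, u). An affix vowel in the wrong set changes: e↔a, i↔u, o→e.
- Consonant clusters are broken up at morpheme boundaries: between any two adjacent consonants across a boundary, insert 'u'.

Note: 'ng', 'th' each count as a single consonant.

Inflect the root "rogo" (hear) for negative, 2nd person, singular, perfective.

rogopurathungaow

Attach person 2nd person -pi → rogopi.
Attach aspect perfective -rath → rogopirath.
Attach number singular -nga (after consonant 'th') → rogopirathnga.
Attach polarity negative -ow → rogopirathngaow.
Apply vowel harmony: rogopirathngaow → rogopurathngaow.
Apply epenthesis: rogopurathngaow → rogopurathungaow.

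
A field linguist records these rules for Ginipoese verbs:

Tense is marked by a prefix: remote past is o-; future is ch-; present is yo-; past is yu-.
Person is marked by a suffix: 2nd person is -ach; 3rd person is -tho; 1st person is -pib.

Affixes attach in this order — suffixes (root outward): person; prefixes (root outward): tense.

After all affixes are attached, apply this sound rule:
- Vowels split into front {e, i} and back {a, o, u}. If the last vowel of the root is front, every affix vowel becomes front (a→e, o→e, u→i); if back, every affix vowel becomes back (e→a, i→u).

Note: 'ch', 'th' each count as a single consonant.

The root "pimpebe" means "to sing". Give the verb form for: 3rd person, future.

Attach person 3rd person -tho → pimpebetho.
Attach tense future ch- → chpimpebetho.
Apply vowel harmony: chpimpebetho → chpimpebethe.

chpimpebethe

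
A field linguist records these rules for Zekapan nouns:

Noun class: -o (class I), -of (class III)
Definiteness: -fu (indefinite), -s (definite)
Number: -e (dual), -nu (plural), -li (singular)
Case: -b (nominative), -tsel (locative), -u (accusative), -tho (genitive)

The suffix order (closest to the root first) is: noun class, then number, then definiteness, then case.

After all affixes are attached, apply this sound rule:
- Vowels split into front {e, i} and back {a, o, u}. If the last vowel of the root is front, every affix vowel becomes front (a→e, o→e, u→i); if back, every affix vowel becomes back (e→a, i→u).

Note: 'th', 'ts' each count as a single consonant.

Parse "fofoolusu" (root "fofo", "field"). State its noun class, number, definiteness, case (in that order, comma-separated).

class I, singular, definite, accusative

Segment: fofo-o-li-s-u.
noun class: -o → class I.
number: -li → singular.
definiteness: -s → definite.
case: -u → accusative.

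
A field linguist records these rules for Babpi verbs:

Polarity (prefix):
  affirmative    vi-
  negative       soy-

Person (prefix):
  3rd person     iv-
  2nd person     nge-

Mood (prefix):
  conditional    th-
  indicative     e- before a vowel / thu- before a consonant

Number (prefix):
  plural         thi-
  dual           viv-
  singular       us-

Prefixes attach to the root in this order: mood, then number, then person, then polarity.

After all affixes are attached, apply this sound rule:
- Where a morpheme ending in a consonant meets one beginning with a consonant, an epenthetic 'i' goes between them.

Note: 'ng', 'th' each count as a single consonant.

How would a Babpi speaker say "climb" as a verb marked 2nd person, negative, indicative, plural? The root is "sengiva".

soyingethithusengiva

Attach mood indicative thu- (before consonant 's') → thusengiva.
Attach number plural thi- → thithusengiva.
Attach person 2nd person nge- → ngethithusengiva.
Attach polarity negative soy- → soyngethithusengiva.
Apply epenthesis: soyngethithusengiva → soyingethithusengiva.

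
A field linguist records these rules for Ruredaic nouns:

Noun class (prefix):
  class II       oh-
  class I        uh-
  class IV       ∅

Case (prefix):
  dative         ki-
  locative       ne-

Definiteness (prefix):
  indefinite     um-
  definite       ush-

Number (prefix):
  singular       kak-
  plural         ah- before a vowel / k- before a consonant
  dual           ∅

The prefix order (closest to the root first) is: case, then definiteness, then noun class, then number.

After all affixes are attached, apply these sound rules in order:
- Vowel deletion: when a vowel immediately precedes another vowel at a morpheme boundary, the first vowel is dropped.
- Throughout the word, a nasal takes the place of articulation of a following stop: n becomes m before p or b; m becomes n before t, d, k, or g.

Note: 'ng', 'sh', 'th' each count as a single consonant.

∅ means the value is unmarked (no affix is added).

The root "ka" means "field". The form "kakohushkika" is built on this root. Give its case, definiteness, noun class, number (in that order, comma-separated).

Segment: kak-oh-ush-ki-ka.
case: ki- → dative.
definiteness: ush- → definite.
noun class: oh- → class II.
number: kak- → singular.

dative, definite, class II, singular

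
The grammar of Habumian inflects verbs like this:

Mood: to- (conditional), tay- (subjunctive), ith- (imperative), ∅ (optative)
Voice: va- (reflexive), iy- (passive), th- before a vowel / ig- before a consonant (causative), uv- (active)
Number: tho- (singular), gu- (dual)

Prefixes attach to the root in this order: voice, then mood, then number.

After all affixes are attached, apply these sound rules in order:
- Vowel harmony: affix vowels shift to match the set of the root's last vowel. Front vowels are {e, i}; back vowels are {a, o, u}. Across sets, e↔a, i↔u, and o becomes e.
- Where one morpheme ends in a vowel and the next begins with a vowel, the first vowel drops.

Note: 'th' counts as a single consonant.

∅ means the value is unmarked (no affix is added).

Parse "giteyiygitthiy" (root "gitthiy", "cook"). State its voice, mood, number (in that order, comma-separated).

passive, subjunctive, dual

Segment: gu-tay-iy-gitthiy.
voice: iy- → passive.
mood: tay- → subjunctive.
number: gu- → dual.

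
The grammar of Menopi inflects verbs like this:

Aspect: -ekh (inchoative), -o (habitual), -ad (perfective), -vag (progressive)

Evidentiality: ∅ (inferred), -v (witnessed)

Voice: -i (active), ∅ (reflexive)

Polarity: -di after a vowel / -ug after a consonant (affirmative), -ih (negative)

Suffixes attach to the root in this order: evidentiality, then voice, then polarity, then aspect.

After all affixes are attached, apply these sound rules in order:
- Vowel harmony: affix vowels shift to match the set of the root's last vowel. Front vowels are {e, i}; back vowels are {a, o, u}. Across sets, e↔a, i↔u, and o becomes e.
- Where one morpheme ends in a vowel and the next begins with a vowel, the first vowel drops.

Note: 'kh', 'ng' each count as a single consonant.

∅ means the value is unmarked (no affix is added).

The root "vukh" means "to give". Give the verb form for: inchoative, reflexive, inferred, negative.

vukhuhakh

evidentiality = inferred: zero marking, form stays vukh.
voice = reflexive: zero marking, form stays vukh.
Attach polarity negative -ih → vukhih.
Attach aspect inchoative -ekh → vukhihekh.
Apply vowel harmony: vukhihekh → vukhuhakh.
Vowel deletion: no change.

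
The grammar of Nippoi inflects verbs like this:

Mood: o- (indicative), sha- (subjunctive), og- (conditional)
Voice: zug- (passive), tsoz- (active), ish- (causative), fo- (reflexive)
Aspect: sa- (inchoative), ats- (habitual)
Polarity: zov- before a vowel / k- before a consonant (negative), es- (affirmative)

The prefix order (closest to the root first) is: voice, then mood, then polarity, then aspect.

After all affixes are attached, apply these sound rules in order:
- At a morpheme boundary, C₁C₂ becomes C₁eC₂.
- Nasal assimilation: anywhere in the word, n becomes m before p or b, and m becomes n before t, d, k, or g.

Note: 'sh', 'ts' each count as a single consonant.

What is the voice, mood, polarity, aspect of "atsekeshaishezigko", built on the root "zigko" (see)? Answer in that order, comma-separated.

causative, subjunctive, negative, habitual

Segment: ats-k-sha-ish-zigko.
voice: ish- → causative.
mood: sha- → subjunctive.
polarity: zov/k- → negative.
aspect: ats- → habitual.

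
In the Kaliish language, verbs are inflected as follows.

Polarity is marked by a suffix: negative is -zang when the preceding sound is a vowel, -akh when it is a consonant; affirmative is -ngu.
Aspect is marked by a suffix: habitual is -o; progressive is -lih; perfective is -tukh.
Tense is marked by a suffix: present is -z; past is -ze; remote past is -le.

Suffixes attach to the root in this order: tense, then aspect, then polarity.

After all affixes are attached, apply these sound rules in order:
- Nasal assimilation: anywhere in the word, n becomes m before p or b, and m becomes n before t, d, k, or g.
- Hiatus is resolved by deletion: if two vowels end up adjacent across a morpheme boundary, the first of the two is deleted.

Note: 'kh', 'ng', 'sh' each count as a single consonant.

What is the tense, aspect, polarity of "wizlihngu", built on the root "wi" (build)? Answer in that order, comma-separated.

Segment: wi-z-lih-ngu.
tense: -z → present.
aspect: -lih → progressive.
polarity: -ngu → affirmative.

present, progressive, affirmative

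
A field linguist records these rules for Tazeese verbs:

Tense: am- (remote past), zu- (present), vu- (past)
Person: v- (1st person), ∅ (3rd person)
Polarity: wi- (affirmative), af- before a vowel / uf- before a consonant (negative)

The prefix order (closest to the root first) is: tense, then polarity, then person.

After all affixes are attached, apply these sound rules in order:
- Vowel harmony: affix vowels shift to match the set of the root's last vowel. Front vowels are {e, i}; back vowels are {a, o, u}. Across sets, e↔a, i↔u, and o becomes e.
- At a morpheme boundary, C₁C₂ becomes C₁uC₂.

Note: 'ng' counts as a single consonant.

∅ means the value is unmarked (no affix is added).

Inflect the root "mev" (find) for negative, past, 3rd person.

Attach tense past vu- → vumev.
Attach polarity negative uf- (before consonant 'v') → ufvumev.
person = 3rd person: zero marking, form stays ufvumev.
Apply vowel harmony: ufvumev → ifvimev.
Apply epenthesis: ifvimev → ifuvimev.

ifuvimev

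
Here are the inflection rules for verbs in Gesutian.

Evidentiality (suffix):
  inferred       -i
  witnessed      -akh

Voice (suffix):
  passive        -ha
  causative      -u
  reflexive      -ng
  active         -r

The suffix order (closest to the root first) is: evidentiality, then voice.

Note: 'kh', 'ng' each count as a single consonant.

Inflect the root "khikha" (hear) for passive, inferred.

Attach evidentiality inferred -i → khikhai.
Attach voice passive -ha → khikhaiha.

khikhaiha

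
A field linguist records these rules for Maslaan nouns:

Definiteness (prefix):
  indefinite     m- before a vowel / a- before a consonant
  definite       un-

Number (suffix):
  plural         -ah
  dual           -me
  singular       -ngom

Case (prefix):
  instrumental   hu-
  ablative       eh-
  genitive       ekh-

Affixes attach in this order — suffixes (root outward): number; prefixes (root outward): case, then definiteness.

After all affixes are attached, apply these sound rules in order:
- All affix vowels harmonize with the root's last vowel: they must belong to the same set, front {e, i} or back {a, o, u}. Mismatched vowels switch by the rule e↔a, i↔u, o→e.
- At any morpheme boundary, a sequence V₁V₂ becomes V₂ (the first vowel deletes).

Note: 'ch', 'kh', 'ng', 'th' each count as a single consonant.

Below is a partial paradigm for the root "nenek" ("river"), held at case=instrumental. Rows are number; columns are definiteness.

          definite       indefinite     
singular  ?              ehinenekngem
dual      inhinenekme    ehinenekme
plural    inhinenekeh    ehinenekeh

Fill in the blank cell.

inhinenekngem

Attach number singular -ngom → nenekngom.
Attach case instrumental hu- → hunenekngom.
Attach definiteness definite un- → unhunenekngom.
Apply vowel harmony: unhunenekngom → inhinenekngem.
Vowel deletion: no change.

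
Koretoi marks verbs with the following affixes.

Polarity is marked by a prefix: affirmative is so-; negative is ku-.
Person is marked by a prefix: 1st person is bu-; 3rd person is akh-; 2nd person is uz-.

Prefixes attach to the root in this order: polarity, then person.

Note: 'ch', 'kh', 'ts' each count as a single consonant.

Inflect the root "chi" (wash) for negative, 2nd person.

uzkuchi

Attach polarity negative ku- → kuchi.
Attach person 2nd person uz- → uzkuchi.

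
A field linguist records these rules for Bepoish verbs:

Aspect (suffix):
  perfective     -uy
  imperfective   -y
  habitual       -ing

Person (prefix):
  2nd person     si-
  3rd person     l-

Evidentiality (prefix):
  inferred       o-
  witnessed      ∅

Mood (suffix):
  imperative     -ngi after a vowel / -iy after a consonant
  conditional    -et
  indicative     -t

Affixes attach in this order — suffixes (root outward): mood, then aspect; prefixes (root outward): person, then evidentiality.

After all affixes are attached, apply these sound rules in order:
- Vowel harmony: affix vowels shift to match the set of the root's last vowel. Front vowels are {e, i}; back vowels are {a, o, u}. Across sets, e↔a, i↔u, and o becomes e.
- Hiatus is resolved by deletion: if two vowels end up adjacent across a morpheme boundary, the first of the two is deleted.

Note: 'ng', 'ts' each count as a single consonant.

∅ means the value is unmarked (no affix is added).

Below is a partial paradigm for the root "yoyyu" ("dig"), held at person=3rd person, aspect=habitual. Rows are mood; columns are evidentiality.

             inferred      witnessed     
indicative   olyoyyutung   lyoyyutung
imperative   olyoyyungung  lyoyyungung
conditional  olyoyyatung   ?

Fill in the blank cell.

Attach mood conditional -et → yoyyuet.
Attach person 3rd person l- → lyoyyuet.
Attach aspect habitual -ing → lyoyyueting.
evidentiality = witnessed: zero marking, form stays lyoyyueting.
Apply vowel harmony: lyoyyueting → lyoyyuatung.
Apply vowel deletion: lyoyyuatung → lyoyyatung.

lyoyyatung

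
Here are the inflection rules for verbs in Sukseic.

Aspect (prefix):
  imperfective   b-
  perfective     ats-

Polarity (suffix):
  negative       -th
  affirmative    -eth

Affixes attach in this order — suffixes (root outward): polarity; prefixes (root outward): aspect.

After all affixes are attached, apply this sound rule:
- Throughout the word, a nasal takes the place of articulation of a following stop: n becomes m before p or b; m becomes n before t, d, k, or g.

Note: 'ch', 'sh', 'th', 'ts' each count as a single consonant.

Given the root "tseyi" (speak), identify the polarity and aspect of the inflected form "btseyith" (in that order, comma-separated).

Segment: b-tseyi-th.
polarity: -th → negative.
aspect: b- → imperfective.

negative, imperfective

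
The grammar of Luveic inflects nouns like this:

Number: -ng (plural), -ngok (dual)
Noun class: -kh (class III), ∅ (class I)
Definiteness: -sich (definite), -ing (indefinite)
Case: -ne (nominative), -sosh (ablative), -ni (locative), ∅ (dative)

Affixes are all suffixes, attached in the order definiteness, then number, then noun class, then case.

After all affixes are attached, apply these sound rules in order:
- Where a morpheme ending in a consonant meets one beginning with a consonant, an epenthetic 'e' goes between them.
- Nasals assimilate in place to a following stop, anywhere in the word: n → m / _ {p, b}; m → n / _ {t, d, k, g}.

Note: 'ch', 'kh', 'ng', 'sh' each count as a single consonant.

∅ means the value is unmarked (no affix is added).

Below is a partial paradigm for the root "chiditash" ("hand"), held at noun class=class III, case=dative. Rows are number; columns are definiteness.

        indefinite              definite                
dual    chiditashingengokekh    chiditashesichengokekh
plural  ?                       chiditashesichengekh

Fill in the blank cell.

chiditashingengekh

Attach definiteness indefinite -ing → chiditashing.
Attach number plural -ng → chiditashingng.
Attach noun class class III -kh → chiditashingngkh.
case = dative: zero marking, form stays chiditashingngkh.
Apply epenthesis: chiditashingngkh → chiditashingengekh.
Nasal assimilation: no change.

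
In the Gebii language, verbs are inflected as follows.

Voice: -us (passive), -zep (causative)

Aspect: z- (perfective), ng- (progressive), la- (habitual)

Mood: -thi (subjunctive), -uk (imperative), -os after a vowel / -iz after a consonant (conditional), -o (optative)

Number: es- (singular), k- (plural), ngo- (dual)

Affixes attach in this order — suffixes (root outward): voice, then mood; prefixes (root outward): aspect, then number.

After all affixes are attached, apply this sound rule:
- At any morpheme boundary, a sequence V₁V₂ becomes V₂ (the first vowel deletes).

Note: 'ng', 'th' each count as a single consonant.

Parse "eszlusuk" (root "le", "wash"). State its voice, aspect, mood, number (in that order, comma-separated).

Segment: es-z-le-us-uk.
voice: -us → passive.
aspect: z- → perfective.
mood: -uk → imperative.
number: es- → singular.

passive, perfective, imperative, singular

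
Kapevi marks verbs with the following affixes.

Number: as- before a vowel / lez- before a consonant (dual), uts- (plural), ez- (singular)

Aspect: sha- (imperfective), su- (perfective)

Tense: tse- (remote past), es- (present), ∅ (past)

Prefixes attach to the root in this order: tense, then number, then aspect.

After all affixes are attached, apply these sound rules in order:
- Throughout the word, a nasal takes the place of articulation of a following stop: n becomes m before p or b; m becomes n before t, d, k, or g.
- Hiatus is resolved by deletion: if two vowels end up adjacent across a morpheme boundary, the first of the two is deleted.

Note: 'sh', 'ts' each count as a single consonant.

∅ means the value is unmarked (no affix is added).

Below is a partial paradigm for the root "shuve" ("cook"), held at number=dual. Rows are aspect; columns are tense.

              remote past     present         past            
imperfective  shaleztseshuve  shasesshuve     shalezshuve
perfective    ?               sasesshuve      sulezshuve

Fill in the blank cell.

suleztseshuve

Attach tense remote past tse- → tseshuve.
Attach number dual lez- (before consonant 'ts') → leztseshuve.
Attach aspect perfective su- → suleztseshuve.
Nasal assimilation: no change.
Vowel deletion: no change.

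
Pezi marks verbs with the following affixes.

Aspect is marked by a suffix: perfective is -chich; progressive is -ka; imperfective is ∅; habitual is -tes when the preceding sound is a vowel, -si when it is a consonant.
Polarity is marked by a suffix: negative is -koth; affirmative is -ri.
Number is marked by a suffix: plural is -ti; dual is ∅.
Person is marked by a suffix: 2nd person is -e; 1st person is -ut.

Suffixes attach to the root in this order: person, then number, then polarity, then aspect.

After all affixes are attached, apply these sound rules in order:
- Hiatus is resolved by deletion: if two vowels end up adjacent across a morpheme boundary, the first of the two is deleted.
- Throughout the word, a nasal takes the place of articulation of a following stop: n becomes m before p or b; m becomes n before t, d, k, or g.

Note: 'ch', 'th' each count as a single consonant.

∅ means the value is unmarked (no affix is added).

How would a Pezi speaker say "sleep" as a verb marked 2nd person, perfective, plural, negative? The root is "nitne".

nitnetikothchich

Attach person 2nd person -e → nitnee.
Attach number plural -ti → nitneeti.
Attach polarity negative -koth → nitneetikoth.
Attach aspect perfective -chich → nitneetikothchich.
Apply vowel deletion: nitneetikothchich → nitnetikothchich.
Nasal assimilation: no change.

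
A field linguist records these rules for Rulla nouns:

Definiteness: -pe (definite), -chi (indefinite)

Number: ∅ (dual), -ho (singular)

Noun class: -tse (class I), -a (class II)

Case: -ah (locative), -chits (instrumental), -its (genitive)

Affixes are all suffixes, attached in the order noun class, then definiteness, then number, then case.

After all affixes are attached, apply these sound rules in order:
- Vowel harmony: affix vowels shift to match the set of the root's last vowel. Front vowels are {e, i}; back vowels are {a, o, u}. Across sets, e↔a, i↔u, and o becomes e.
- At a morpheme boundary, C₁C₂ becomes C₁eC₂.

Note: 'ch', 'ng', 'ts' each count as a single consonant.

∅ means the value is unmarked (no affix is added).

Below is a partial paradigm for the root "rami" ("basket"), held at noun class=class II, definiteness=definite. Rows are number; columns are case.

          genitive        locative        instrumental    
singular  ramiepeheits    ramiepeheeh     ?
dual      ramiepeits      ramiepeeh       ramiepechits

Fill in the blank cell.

Attach noun class class II -a → ramia.
Attach definiteness definite -pe → ramiape.
Attach number singular -ho → ramiapeho.
Attach case instrumental -chits → ramiapehochits.
Apply vowel harmony: ramiapehochits → ramiepehechits.
Epenthesis: no change.

ramiepehechits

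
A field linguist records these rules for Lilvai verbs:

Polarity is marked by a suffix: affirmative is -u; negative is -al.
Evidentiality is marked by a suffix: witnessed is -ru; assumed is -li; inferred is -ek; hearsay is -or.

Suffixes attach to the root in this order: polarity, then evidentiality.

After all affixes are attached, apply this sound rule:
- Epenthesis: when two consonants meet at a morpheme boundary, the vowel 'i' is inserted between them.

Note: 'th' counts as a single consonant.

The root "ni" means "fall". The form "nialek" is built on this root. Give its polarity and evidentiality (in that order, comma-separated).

Segment: ni-al-ek.
polarity: -al → negative.
evidentiality: -ek → inferred.

negative, inferred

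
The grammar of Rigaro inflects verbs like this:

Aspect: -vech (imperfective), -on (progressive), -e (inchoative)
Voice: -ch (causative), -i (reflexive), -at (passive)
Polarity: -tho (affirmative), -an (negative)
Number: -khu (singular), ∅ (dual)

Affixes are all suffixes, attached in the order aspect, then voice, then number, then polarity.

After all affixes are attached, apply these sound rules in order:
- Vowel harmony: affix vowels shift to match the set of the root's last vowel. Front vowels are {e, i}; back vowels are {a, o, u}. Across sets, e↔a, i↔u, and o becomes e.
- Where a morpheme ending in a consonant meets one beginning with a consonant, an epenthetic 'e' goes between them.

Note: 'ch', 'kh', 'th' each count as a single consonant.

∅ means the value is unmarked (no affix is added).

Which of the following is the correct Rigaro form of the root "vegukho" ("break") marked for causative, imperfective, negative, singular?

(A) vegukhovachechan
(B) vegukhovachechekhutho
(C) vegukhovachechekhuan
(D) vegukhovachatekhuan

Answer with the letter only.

Attach aspect imperfective -vech → vegukhovech.
Attach voice causative -ch → vegukhovechch.
Attach number singular -khu → vegukhovechchkhu.
Attach polarity negative -an → vegukhovechchkhuan.
Apply vowel harmony: vegukhovechchkhuan → vegukhovachchkhuan.
Apply epenthesis: vegukhovachchkhuan → vegukhovachechekhuan.
So the correct form is vegukhovachechekhuan, option (C).
(B) vegukhovachechekhutho is wrong: it uses affirmative instead of negative for polarity.
(D) vegukhovachatekhuan is wrong: it uses passive instead of causative for voice.
(A) vegukhovachechan is wrong: it uses dual instead of singular for number.

C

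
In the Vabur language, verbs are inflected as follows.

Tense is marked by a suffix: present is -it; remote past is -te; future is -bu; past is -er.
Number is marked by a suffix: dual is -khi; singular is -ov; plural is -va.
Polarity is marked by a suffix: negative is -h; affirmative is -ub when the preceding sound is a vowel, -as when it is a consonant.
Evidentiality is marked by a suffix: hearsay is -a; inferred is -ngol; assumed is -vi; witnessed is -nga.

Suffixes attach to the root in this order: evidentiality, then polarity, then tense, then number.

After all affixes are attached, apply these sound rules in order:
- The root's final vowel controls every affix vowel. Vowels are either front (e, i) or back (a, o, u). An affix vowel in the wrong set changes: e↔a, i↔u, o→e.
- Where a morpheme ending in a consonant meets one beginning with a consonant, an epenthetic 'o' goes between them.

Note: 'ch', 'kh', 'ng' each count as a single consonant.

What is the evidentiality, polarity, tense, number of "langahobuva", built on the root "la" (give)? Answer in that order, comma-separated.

Segment: la-nga-h-bu-va.
evidentiality: -nga → witnessed.
polarity: -h → negative.
tense: -bu → future.
number: -va → plural.

witnessed, negative, future, plural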